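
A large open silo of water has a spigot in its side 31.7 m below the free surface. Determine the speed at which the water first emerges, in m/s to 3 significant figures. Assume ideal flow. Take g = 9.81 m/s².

24.9 m/s

The surface is effectively still and both ends are open, so ½v² = gh and v = √(2·9.81·31.7) = 24.9 m/s.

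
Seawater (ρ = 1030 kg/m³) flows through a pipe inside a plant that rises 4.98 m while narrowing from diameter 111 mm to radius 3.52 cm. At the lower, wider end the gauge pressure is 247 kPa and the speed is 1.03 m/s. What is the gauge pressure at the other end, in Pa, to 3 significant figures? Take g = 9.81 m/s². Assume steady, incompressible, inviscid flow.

P₂ ≈ 194000 Pa

The volume flow rate is constant, so v₂ = (A₁/A₂)v₁ = (96.8/38.9)·1.03 = 2.56 m/s.
Applying Bernoulli between the two ends and solving for P₂: P₂ = P₁ + ½ρ(v₁² − v₂²) − ρgΔh.
P₂ = 247000 + ½·1030·(1.03² − 2.56²) − 1030·9.81·(+4.98) = 247000 + (-2830) − (50300) = 194000 Pa.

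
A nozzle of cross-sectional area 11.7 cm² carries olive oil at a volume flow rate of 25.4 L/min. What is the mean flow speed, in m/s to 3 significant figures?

v ≈ 0.362 m/s

Q = 25.4 L/min = 0.000423 m³/s.
v = Q/A = 0.000423 / 0.00117 = 0.362 m/s.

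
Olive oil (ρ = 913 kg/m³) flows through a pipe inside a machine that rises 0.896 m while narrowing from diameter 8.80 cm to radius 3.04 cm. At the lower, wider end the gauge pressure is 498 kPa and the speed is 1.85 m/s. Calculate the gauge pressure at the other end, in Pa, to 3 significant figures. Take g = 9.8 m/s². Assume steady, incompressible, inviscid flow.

P₂ ≈ 485000 Pa

Mass conservation (A₁v₁ = A₂v₂) gives v₂ = 1.85 × 60.8/29.0 = 3.88 m/s.
Bernoulli: P₁ + ½ρv₁² + ρg h₁ = P₂ + ½ρv₂² + ρg h₂, so P₂ = P₁ + ½ρ(v₁² − v₂²) − ρg(h₂ − h₁).
P₂ = 498000 + ½·913·(1.85² − 3.88²) − 913·9.8·(+0.896) = 498000 + (-5290) − (8020) = 485000 Pa.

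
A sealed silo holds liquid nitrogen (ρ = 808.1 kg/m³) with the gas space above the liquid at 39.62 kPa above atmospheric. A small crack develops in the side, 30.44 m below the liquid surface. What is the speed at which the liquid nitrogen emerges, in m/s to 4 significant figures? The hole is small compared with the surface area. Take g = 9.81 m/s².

Take point 1 at the surface (v₁ ≈ 0) and point 2 at the hole (at atmospheric pressure). Bernoulli: P₁ + ρg h = P_atm + ½ρv₂².
With P₁ − P_atm = 39620 Pa, v₂ = √(2gh + 2ΔP/ρ) = √(2·9.81·30.44 + 2·39620/808.1) = 26.37 m/s.

v = 26.37 m/s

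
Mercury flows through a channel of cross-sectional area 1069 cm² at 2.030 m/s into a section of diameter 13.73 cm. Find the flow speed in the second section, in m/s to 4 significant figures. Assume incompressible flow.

v₂ = 14.66 m/s

Mass conservation (A₁v₁ = A₂v₂) gives v₂ = 2.030 × 1069/148.1 = 14.66 m/s.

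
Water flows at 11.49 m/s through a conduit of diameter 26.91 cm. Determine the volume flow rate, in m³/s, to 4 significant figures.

Q ≈ 0.6535 m³/s

Q = A·v = 0.05687 m² × 11.49 m/s = 0.6535 m³/s.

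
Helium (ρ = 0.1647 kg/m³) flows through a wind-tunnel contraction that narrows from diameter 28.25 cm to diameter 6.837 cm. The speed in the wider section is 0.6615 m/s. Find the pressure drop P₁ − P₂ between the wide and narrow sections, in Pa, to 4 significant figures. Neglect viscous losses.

The volume flow rate is constant, so v₂ = (A₁/A₂)v₁ = (626.8/36.71)·0.6615 = 11.29 m/s.
Bernoulli (h₁ = h₂): P₁ − P₂ = ½ρ(v₂² − v₁²).
P₁ − P₂ = ½·0.1647·(11.29² − 0.6615²) = ½·0.1647·127.1 = 10.47 Pa.

ΔP ≈ 10.47 Pa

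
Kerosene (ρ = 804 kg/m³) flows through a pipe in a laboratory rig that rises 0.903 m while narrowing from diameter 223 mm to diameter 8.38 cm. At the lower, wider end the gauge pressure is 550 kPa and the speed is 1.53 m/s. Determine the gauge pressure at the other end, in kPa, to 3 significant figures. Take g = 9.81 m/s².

P₂ ≈ 497 kPa

By continuity, v₂ = v₁·A₁/A₂ = 1.53·(391/55.2) = 10.8 m/s.
Bernoulli: P₁ + ½ρv₁² + ρg h₁ = P₂ + ½ρv₂² + ρg h₂, so P₂ = P₁ + ½ρ(v₁² − v₂²) − ρg(h₂ − h₁).
P₂ = 550000 + ½·804·(1.53² − 10.8²) − 804·9.81·(+0.903) = 550000 + (-46200) − (7120) = 497000 Pa.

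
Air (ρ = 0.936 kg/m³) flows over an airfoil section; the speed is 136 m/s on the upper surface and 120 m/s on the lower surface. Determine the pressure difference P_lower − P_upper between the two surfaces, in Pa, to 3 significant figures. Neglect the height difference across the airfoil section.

Bernoulli (same height): P_lower − P_upper = ½ρ(v_upper² − v_lower²).
ΔP = ½·0.936·(136² − 120²) = 1920 Pa.

1920 Pa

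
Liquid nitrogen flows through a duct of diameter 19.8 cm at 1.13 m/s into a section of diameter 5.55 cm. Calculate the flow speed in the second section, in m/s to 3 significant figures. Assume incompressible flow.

By continuity, v₂ = v₁·A₁/A₂ = 1.13·(308/24.2) = 14.4 m/s.

14.4 m/s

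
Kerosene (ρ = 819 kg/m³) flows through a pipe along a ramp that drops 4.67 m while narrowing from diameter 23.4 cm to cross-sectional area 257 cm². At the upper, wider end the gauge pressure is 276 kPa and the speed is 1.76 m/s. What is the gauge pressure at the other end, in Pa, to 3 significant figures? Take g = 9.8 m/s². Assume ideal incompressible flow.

Continuity gives A₁v₁ = A₂v₂, so v₂ = (430 cm²)/(257 cm²) × 1.76 m/s = 2.95 m/s.
Applying Bernoulli between the two ends and solving for P₂: P₂ = P₁ + ½ρ(v₁² − v₂²) − ρgΔh.
P₂ = 276000 + ½·819·(1.76² − 2.95²) − 819·9.8·(−4.67) = 276000 + (-2280) − (-37500) = 311000 Pa.

P₂ ≈ 311000 Pa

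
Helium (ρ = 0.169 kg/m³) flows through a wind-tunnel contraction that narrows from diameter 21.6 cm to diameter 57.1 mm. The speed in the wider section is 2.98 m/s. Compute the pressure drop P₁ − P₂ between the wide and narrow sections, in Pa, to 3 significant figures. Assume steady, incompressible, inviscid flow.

153 Pa

Continuity gives A₁v₁ = A₂v₂, so v₂ = (366 cm²)/(25.6 cm²) × 2.98 m/s = 42.6 m/s.
Bernoulli (h₁ = h₂): P₁ − P₂ = ½ρ(v₂² − v₁²).
P₁ − P₂ = ½·0.169·(42.6² − 2.98²) = ½·0.169·1810 = 153 Pa.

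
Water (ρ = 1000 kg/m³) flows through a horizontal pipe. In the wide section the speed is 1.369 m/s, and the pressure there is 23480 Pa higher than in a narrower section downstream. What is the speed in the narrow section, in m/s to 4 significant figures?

With h₁ = h₂, rearranging Bernoulli gives v₂ = √(v₁² + 2ΔP/ρ).
v₂ = √(1.369² + 2·23480/1000) = √(1.874 + 46.96) = 6.988 m/s.

6.988 m/s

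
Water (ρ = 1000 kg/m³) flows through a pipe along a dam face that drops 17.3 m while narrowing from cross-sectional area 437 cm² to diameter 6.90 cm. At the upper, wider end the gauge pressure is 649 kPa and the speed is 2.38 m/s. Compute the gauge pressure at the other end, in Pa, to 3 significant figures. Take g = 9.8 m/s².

P₂ ≈ 435000 Pa

By continuity, v₂ = v₁·A₁/A₂ = 2.38·(437/37.4) = 27.8 m/s.
Applying Bernoulli between the two ends and solving for P₂: P₂ = P₁ + ½ρ(v₁² − v₂²) − ρgΔh.
P₂ = 649000 + ½·1000·(2.38² − 27.8²) − 1000·9.8·(−17.3) = 649000 + (-384000) − (-170000) = 435000 Pa.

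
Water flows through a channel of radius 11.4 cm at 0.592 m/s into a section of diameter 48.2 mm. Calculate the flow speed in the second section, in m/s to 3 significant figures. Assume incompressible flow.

The volume flow rate is constant, so v₂ = (A₁/A₂)v₁ = (408/18.2)·0.592 = 13.2 m/s.

v₂ = 13.2 m/s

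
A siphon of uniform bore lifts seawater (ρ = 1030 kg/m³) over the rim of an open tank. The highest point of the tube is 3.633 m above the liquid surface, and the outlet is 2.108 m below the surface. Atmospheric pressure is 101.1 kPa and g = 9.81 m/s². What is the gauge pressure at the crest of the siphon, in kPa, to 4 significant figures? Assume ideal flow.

Bernoulli surface→outlet gives ½v² = g·h_out, so v = √(2·9.81·2.108) = 6.431 m/s.
Continuity keeps v the same throughout the tube; from surface to crest, P_atm + 0 = P_top + ½ρv² + ρg·h_top.
P_top = 101100 − ½·1030·6.431² − 1030·9.81·3.633 = 43090 Pa. So P_gauge = P_top − P_atm = -58010 Pa.

-58.01 kPa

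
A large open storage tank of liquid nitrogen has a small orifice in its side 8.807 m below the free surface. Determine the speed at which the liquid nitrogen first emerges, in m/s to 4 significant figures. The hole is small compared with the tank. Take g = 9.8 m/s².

The surface is effectively still and both ends are open, so ½v² = gh and v = √(2·9.8·8.807) = 13.14 m/s.

v = 13.14 m/s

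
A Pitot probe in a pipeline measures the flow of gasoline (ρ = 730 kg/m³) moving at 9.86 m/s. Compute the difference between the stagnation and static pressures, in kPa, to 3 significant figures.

ΔP ≈ 35.5 kPa

The dynamic pressure equals the rise in static pressure at the stagnation point: ΔP = ½ρv².
ΔP = ½·730·9.86² = 35500 Pa.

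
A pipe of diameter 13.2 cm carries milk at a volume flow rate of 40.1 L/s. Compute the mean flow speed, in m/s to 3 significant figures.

Q = 40.1 L/s = 0.0401 m³/s.
v = Q/A = 0.0401 / 0.0137 = 2.93 m/s.

v ≈ 2.93 m/s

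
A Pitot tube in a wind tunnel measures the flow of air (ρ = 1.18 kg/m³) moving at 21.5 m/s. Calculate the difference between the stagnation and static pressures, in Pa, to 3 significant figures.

ΔP ≈ 273 Pa

The dynamic pressure equals the rise in static pressure at the stagnation point: ΔP = ½ρv².
ΔP = ½·1.18·21.5² = 273 Pa.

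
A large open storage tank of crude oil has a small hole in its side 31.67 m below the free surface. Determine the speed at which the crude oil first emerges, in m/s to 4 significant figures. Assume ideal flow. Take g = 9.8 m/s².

Torricelli's result v = √(2gh) gives v = √(2·9.8·31.67) = 24.91 m/s.

v ≈ 24.91 m/s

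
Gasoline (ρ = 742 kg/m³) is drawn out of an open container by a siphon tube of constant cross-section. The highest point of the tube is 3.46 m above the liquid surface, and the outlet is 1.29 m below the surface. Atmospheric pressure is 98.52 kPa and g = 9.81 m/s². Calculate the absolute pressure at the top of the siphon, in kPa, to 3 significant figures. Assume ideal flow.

From the surface to the outlet (both open to atmosphere, surface at rest): v = √(2g·h_out) = √(2·9.81·1.29) = 5.03 m/s.
With constant cross-section the crest speed equals v; applying Bernoulli from the surface up to the crest, P_top = P_atm − ½ρv² − ρg·h_top.
P_top = 98520 − ½·742·5.03² − 742·9.81·3.46 = 63900 Pa.

63.9 kPa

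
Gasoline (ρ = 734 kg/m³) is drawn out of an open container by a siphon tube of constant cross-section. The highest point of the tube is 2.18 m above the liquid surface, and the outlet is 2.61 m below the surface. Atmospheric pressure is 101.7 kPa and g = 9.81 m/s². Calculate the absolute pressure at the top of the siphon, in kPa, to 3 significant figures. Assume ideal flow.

Bernoulli surface→outlet gives ½v² = g·h_out, so v = √(2·9.81·2.61) = 7.16 m/s.
Continuity keeps v the same throughout the tube; from surface to crest, P_atm + 0 = P_top + ½ρv² + ρg·h_top.
P_top = 101700 − ½·734·7.16² − 734·9.81·2.18 = 67200 Pa.

P_top ≈ 67.2 kPa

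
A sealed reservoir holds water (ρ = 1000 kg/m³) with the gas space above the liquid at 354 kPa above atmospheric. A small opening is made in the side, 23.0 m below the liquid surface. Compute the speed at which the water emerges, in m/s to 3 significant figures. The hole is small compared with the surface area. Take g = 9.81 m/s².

Take point 1 at the surface (v₁ ≈ 0) and point 2 at the hole (at atmospheric pressure). Bernoulli: P₁ + ρg h = P_atm + ½ρv₂².
With P₁ − P_atm = 354000 Pa, v₂ = √(2gh + 2ΔP/ρ) = √(2·9.81·23.0 + 2·354000/1000) = 34.0 m/s.

v ≈ 34.0 m/s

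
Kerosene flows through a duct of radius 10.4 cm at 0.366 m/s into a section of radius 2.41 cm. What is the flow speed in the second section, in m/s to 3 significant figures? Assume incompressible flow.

Mass conservation (A₁v₁ = A₂v₂) gives v₂ = 0.366 × 340/18.2 = 6.82 m/s.

6.82 m/s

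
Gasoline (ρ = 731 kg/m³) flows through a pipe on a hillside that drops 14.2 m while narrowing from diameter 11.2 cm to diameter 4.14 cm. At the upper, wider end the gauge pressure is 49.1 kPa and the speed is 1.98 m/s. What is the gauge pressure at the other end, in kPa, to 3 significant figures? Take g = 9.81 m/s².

75.6 kPa

Continuity gives A₁v₁ = A₂v₂, so v₂ = (98.5 cm²)/(13.5 cm²) × 1.98 m/s = 14.5 m/s.
Applying Bernoulli between the two ends and solving for P₂: P₂ = P₁ + ½ρ(v₁² − v₂²) − ρgΔh.
P₂ = 49100 + ½·731·(1.98² − 14.5²) − 731·9.81·(−14.2) = 49100 + (-75300) − (-102000) = 75600 Pa.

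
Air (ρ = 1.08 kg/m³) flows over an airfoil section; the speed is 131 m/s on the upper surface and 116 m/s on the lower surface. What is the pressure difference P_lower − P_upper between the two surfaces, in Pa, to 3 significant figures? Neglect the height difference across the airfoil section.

Bernoulli (same height): P_lower − P_upper = ½ρ(v_upper² − v_lower²).
ΔP = ½·1.08·(131² − 116²) = 2000 Pa.

ΔP ≈ 2000 Pa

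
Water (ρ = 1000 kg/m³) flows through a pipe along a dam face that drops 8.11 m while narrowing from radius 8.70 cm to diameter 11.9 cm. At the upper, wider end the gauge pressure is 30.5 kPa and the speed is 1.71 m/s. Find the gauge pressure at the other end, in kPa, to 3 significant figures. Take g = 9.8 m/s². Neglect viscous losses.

By continuity, v₂ = v₁·A₁/A₂ = 1.71·(238/111) = 3.66 m/s.
Bernoulli: P₁ + ½ρv₁² + ρg h₁ = P₂ + ½ρv₂² + ρg h₂, so P₂ = P₁ + ½ρ(v₁² − v₂²) − ρg(h₂ − h₁).
P₂ = 30500 + ½·1000·(1.71² − 3.66²) − 1000·9.8·(−8.11) = 30500 + (-5220) − (-79500) = 105000 Pa.

P₂ = 105 kPa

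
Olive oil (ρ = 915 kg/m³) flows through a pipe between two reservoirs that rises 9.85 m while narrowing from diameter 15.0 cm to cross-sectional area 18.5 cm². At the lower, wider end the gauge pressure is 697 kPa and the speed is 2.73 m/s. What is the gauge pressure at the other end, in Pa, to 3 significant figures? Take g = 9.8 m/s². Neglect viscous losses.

Continuity gives A₁v₁ = A₂v₂, so v₂ = (177 cm²)/(18.5 cm²) × 2.73 m/s = 26.1 m/s.
Energy conservation along the streamline gives P₂ = P₁ − ½ρ(v₂² − v₁²) − ρg(h₂ − h₁).
P₂ = 697000 + ½·915·(2.73² − 26.1²) − 915·9.8·(+9.85) = 697000 + (-308000) − (88300) = 301000 Pa.

P₂ ≈ 301000 Pa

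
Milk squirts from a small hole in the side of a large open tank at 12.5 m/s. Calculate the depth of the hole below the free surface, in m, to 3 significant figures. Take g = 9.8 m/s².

For a small hole in a large open tank, ½v² = gh, giving h = v²/(2g).
h = 12.5²/(2·9.8) = 156/19.60 = 7.97 m.

h = 7.97 m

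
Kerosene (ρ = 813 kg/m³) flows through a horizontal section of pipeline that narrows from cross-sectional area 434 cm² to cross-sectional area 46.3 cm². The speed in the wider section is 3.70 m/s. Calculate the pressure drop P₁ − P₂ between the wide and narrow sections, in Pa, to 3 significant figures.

483000 Pa

By continuity, v₂ = v₁·A₁/A₂ = 3.70·(434/46.3) = 34.7 m/s.
Along the horizontal streamline, P + ½ρv² is constant.
P₁ − P₂ = ½·813·(34.7² − 3.70²) = ½·813·1190 = 483000 Pa.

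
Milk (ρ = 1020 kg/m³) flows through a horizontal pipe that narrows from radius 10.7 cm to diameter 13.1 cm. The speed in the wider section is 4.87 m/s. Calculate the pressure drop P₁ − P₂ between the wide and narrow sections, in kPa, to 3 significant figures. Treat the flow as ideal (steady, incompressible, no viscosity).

The volume flow rate is constant, so v₂ = (A₁/A₂)v₁ = (360/135)·4.87 = 13.0 m/s.
Along the horizontal streamline, P + ½ρv² is constant.
P₁ − P₂ = ½·1020·(13.0² − 4.87²) = ½·1020·145 = 74000 Pa.

74.0 kPa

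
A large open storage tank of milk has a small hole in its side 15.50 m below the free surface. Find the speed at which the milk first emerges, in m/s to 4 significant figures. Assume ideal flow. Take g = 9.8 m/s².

v ≈ 17.43 m/s

Torricelli's result v = √(2gh) gives v = √(2·9.8·15.50) = 17.43 m/s.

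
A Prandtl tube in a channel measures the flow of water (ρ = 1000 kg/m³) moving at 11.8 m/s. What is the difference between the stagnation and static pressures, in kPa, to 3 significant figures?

The dynamic pressure equals the rise in static pressure at the stagnation point: ΔP = ½ρv².
ΔP = ½·1000·11.8² = 69600 Pa.

ΔP = 69.6 kPa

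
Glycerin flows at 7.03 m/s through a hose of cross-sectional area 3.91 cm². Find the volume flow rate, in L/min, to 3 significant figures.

Q ≈ 165 L/min

Q = A·v = 0.000391 m² × 7.03 m/s = 0.00275 m³/s.
Converting: 0.00275 m³/s × 60000 = 165 L/min.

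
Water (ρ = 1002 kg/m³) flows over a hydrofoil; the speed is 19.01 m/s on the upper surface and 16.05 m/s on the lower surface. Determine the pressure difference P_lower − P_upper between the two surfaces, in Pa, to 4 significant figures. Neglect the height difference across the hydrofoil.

51990 Pa

Bernoulli (same height): P_lower − P_upper = ½ρ(v_upper² − v_lower²).
ΔP = ½·1002·(19.01² − 16.05²) = 51990 Pa.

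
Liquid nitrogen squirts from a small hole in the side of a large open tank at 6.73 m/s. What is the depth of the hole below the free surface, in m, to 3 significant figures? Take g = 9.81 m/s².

h = 2.31 m

Torricelli: v = √(2gh), so h = v²/(2g).
h = 6.73²/(2·9.81) = 45.3/19.62 = 2.31 m.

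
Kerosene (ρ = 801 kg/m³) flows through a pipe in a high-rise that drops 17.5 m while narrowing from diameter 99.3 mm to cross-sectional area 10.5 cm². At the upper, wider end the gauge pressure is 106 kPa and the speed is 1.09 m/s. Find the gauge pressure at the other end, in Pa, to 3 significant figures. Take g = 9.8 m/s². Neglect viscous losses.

By continuity, v₂ = v₁·A₁/A₂ = 1.09·(77.4/10.5) = 8.04 m/s.
Applying Bernoulli between the two ends and solving for P₂: P₂ = P₁ + ½ρ(v₁² − v₂²) − ρgΔh.
P₂ = 106000 + ½·801·(1.09² − 8.04²) − 801·9.8·(−17.5) = 106000 + (-25400) − (-137000) = 218000 Pa.

P₂ = 218000 Pa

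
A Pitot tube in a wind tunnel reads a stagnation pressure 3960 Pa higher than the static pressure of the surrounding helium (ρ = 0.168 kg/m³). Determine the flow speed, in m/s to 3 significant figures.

v = 217 m/s

The dynamic pressure equals the rise in static pressure at the stagnation point: ΔP = ½ρv².
v = √(2ΔP/ρ) = √(2·3960/0.168) = 217 m/s.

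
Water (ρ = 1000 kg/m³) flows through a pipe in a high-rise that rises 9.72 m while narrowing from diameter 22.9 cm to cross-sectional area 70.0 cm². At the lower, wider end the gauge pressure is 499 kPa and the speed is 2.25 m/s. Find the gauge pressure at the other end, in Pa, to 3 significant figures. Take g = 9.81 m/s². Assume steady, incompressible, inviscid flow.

P₂ ≈ 319000 Pa

Continuity gives A₁v₁ = A₂v₂, so v₂ = (412 cm²)/(70.0 cm²) × 2.25 m/s = 13.2 m/s.
Bernoulli: P₁ + ½ρv₁² + ρg h₁ = P₂ + ½ρv₂² + ρg h₂, so P₂ = P₁ + ½ρ(v₁² − v₂²) − ρg(h₂ − h₁).
P₂ = 499000 + ½·1000·(2.25² − 13.2²) − 1000·9.81·(+9.72) = 499000 + (-85100) − (95400) = 319000 Pa.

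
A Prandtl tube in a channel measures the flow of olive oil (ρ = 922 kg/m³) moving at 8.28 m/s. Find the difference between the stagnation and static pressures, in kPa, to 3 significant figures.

The dynamic pressure equals the rise in static pressure at the stagnation point: ΔP = ½ρv².
ΔP = ½·922·8.28² = 31600 Pa.

ΔP ≈ 31.6 kPa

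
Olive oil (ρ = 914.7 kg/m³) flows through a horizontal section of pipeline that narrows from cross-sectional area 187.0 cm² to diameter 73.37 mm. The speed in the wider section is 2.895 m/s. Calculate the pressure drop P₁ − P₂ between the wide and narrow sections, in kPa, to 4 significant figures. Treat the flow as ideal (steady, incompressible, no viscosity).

71.15 kPa

Mass conservation (A₁v₁ = A₂v₂) gives v₂ = 2.895 × 187.0/42.28 = 12.80 m/s.
Along the horizontal streamline, P + ½ρv² is constant.
P₁ − P₂ = ½·914.7·(12.80² − 2.895²) = ½·914.7·155.6 = 71150 Pa.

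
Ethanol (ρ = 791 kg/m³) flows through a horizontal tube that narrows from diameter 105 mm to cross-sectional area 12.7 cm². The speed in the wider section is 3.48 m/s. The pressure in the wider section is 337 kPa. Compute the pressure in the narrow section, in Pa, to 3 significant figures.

P₂ ≈ 119000 Pa

Mass conservation (A₁v₁ = A₂v₂) gives v₂ = 3.48 × 86.6/12.7 = 23.7 m/s.
Along the horizontal streamline, P + ½ρv² is constant.
P₂ = P₁ − ½ρ(v₂² − v₁²) = 337000 − ½·791·(23.7² − 3.48²) = 337000 − 218000 = 119000 Pa.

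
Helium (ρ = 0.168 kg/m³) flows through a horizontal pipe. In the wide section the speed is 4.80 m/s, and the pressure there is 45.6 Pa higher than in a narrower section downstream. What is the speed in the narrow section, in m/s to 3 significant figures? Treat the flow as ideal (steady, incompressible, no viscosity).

Horizontal Bernoulli: P₁ + ½ρv₁² = P₂ + ½ρv₂², so v₂² = v₁² + 2(P₁ − P₂)/ρ.
v₂ = √(4.80² + 2·45.6/0.168) = √(23.0 + 543) = 23.8 m/s.

23.8 m/s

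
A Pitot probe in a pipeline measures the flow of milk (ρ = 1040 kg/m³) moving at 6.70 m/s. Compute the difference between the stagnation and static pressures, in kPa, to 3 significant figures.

ΔP = 23.3 kPa

At the stagnation point the flow is brought to rest, so Bernoulli gives P_stag − P_static = ½ρv².
ΔP = ½·1040·6.70² = 23300 Pa.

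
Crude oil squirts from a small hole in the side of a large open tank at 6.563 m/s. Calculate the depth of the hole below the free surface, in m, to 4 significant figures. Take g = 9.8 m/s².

h ≈ 2.198 m

For a small hole in a large open tank, ½v² = gh, giving h = v²/(2g).
h = 6.563²/(2·9.8) = 43.07/19.60 = 2.198 m.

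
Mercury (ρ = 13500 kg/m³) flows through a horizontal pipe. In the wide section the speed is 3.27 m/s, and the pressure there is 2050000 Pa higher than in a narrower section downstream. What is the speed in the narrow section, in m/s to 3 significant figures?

17.7 m/s

Horizontal Bernoulli: P₁ + ½ρv₁² = P₂ + ½ρv₂², so v₂² = v₁² + 2(P₁ − P₂)/ρ.
v₂ = √(3.27² + 2·2050000/13500) = √(10.7 + 304) = 17.7 m/s.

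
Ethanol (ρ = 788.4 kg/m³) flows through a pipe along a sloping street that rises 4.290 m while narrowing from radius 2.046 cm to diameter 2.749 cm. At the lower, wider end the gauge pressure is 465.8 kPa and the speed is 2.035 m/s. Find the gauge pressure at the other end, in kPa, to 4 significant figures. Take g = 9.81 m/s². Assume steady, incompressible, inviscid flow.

P₂ = 426.2 kPa

By continuity, v₂ = v₁·A₁/A₂ = 2.035·(13.15/5.935) = 4.509 m/s.
Applying Bernoulli between the two ends and solving for P₂: P₂ = P₁ + ½ρ(v₁² − v₂²) − ρgΔh.
P₂ = 465800 + ½·788.4·(2.035² − 4.509²) − 788.4·9.81·(+4.290) = 465800 + (-6382) − (33180) = 426200 Pa.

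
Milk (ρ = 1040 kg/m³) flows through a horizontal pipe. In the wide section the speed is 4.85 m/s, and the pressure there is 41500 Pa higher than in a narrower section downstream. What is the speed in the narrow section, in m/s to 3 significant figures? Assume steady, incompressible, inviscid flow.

Horizontal Bernoulli: P₁ + ½ρv₁² = P₂ + ½ρv₂², so v₂² = v₁² + 2(P₁ − P₂)/ρ.
v₂ = √(4.85² + 2·41500/1040) = √(23.5 + 79.8) = 10.2 m/s.

v₂ ≈ 10.2 m/s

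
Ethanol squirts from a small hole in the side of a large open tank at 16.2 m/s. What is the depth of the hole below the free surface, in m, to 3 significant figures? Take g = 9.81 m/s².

h ≈ 13.4 m

Inverting v = √(2gh) gives h = v² / 2g.
h = 16.2²/(2·9.81) = 262/19.62 = 13.4 m.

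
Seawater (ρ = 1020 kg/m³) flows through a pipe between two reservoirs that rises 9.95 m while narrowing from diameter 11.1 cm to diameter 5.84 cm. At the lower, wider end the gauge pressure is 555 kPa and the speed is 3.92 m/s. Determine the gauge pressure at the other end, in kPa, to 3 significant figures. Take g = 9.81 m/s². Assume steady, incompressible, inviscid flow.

The volume flow rate is constant, so v₂ = (A₁/A₂)v₁ = (96.8/26.8)·3.92 = 14.2 m/s.
Bernoulli: P₁ + ½ρv₁² + ρg h₁ = P₂ + ½ρv₂² + ρg h₂, so P₂ = P₁ + ½ρ(v₁² − v₂²) − ρg(h₂ − h₁).
P₂ = 555000 + ½·1020·(3.92² − 14.2²) − 1020·9.81·(+9.95) = 555000 + (-94400) − (99600) = 361000 Pa.

P₂ = 361 kPa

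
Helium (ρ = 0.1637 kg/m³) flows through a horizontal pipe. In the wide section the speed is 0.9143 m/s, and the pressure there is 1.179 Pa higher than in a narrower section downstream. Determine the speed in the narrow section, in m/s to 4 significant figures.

Along the level pipe P + ½ρv² is conserved, hence v₂² = v₁² + 2(P₁ − P₂)/ρ.
v₂ = √(0.9143² + 2·1.179/0.1637) = √(0.8359 + 14.40) = 3.904 m/s.

v₂ = 3.904 m/s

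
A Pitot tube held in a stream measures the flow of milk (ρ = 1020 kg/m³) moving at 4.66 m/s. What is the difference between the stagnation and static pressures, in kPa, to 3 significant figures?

Bernoulli between the free stream and the stagnation point: ½ρv² = P_stag − P_static.
ΔP = ½·1020·4.66² = 11100 Pa.

11.1 kPa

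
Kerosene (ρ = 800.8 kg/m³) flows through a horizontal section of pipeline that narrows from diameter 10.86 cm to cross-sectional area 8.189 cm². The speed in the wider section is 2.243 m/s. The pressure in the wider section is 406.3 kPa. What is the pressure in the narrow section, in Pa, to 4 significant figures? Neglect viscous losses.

P₂ ≈ 150600 Pa

By continuity, v₂ = v₁·A₁/A₂ = 2.243·(92.63/8.189) = 25.37 m/s.
With no height change, Bernoulli's equation is P₁ + ½ρv₁² = P₂ + ½ρv₂².
P₂ = P₁ − ½ρ(v₂² − v₁²) = 406300 − ½·800.8·(25.37² − 2.243²) = 406300 − 255700 = 150600 Pa.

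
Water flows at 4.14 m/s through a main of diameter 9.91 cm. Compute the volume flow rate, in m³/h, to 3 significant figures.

Q ≈ 115 m³/h

Q = A·v = 0.00771 m² × 4.14 m/s = 0.0319 m³/s.
Converting: 0.0319 m³/s × 3600 = 115 m³/h.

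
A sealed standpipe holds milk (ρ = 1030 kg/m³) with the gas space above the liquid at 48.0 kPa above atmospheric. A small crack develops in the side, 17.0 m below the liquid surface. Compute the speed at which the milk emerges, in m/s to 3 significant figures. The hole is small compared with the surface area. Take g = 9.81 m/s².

v ≈ 20.7 m/s

Take point 1 at the surface (v₁ ≈ 0) and point 2 at the hole (at atmospheric pressure). Bernoulli: P₁ + ρg h = P_atm + ½ρv₂².
With P₁ − P_atm = 48000 Pa, v₂ = √(2gh + 2ΔP/ρ) = √(2·9.81·17.0 + 2·48000/1030) = 20.7 m/s.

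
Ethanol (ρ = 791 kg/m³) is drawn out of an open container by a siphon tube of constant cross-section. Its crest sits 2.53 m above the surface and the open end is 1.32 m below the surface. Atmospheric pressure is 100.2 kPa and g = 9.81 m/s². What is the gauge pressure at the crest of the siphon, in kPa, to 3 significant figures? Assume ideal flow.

The outlet speed comes from Torricelli: v = √(2g·1.32) = 5.09 m/s.
With constant cross-section the crest speed equals v; applying Bernoulli from the surface up to the crest, P_top = P_atm − ½ρv² − ρg·h_top.
P_top = 100200 − ½·791·5.09² − 791·9.81·2.53 = 70300 Pa. So P_gauge = P_top − P_atm = -29900 Pa.

P_gauge = -29.9 kPa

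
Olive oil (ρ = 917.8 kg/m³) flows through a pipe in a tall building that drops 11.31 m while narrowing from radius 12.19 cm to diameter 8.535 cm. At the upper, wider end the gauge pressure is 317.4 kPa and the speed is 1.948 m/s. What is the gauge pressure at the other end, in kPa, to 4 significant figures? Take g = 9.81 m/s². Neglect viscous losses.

305.0 kPa

Continuity gives A₁v₁ = A₂v₂, so v₂ = (466.8 cm²)/(57.21 cm²) × 1.948 m/s = 15.89 m/s.
Applying Bernoulli between the two ends and solving for P₂: P₂ = P₁ + ½ρ(v₁² − v₂²) − ρgΔh.
P₂ = 317400 + ½·917.8·(1.948² − 15.89²) − 917.8·9.81·(−11.31) = 317400 + (-114200) − (-101800) = 305000 Pa.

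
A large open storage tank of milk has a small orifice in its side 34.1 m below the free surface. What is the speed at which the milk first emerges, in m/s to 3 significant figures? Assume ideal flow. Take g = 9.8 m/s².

v ≈ 25.9 m/s

With the surface at rest and both surface and jet at atmospheric pressure, Bernoulli gives ρg h = ½ρv², so v = √(2gh) = √(2·9.8·34.1) = 25.9 m/s.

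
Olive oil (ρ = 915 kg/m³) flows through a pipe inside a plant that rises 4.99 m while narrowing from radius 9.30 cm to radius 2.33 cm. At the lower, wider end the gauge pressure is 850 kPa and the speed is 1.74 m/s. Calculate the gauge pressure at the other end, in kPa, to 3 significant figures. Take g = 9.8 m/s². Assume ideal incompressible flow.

Continuity gives A₁v₁ = A₂v₂, so v₂ = (272 cm²)/(17.1 cm²) × 1.74 m/s = 27.7 m/s.
Applying Bernoulli between the two ends and solving for P₂: P₂ = P₁ + ½ρ(v₁² − v₂²) − ρgΔh.
P₂ = 850000 + ½·915·(1.74² − 27.7²) − 915·9.8·(+4.99) = 850000 + (-350000) − (44700) = 455000 Pa.

P₂ = 455 kPa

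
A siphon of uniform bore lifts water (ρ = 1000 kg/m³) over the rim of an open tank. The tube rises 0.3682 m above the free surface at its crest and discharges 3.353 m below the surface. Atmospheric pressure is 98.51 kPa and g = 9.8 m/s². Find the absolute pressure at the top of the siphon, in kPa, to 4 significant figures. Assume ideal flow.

The outlet speed comes from Torricelli: v = √(2g·3.353) = 8.107 m/s.
Continuity keeps v the same throughout the tube; from surface to crest, P_atm + 0 = P_top + ½ρv² + ρg·h_top.
P_top = 98510 − ½·1000·8.107² − 1000·9.8·0.3682 = 62040 Pa.

P_top ≈ 62.04 kPa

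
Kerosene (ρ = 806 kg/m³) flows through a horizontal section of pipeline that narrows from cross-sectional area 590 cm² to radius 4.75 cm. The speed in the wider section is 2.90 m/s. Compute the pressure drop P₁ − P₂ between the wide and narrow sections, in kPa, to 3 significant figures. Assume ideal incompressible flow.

Mass conservation (A₁v₁ = A₂v₂) gives v₂ = 2.90 × 590/70.9 = 24.1 m/s.
With no height change, Bernoulli's equation is P₁ + ½ρv₁² = P₂ + ½ρv₂².
P₁ − P₂ = ½·806·(24.1² − 2.90²) = ½·806·574 = 231000 Pa.

231 kPa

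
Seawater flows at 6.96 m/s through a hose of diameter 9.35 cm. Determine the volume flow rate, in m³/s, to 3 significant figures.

Q ≈ 0.0478 m³/s

Q = A·v = 0.00687 m² × 6.96 m/s = 0.0478 m³/s.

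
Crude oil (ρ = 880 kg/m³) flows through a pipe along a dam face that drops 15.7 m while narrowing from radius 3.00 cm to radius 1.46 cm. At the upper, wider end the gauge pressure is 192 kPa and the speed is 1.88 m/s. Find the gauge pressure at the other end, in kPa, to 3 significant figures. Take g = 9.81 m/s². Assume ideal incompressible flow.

Mass conservation (A₁v₁ = A₂v₂) gives v₂ = 1.88 × 28.3/6.70 = 7.94 m/s.
Energy conservation along the streamline gives P₂ = P₁ − ½ρ(v₂² − v₁²) − ρg(h₂ − h₁).
P₂ = 192000 + ½·880·(1.88² − 7.94²) − 880·9.81·(−15.7) = 192000 + (-26200) − (-136000) = 301000 Pa.

P₂ ≈ 301 kPa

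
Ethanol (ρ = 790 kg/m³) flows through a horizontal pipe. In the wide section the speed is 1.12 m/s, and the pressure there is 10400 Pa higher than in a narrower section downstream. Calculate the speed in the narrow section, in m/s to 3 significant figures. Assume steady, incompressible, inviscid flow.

v₂ ≈ 5.25 m/s

With h₁ = h₂, rearranging Bernoulli gives v₂ = √(v₁² + 2ΔP/ρ).
v₂ = √(1.12² + 2·10400/790) = √(1.25 + 26.3) = 5.25 m/s.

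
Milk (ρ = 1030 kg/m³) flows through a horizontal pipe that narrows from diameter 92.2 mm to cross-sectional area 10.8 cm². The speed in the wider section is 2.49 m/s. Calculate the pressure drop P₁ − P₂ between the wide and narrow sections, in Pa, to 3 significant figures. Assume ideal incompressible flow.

ΔP ≈ 119000 Pa

Mass conservation (A₁v₁ = A₂v₂) gives v₂ = 2.49 × 66.8/10.8 = 15.4 m/s.
Bernoulli (h₁ = h₂): P₁ − P₂ = ½ρ(v₂² − v₁²).
P₁ − P₂ = ½·1030·(15.4² − 2.49²) = ½·1030·231 = 119000 Pa.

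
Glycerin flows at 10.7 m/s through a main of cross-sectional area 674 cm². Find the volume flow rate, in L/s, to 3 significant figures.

Q ≈ 721 L/s

Q = A·v = 0.0674 m² × 10.7 m/s = 0.721 m³/s.
Converting: 0.721 m³/s × 1000 = 721 L/s.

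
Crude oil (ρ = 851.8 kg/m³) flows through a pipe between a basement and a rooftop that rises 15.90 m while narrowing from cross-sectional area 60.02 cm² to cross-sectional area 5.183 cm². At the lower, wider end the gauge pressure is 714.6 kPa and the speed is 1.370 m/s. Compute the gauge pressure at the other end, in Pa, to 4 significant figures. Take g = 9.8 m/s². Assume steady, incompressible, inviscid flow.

475500 Pa

The volume flow rate is constant, so v₂ = (A₁/A₂)v₁ = (60.02/5.183)·1.370 = 15.86 m/s.
Energy conservation along the streamline gives P₂ = P₁ − ½ρ(v₂² − v₁²) − ρg(h₂ − h₁).
P₂ = 714600 + ½·851.8·(1.370² − 15.86²) − 851.8·9.8·(+15.90) = 714600 + (-106400) − (132700) = 475500 Pa.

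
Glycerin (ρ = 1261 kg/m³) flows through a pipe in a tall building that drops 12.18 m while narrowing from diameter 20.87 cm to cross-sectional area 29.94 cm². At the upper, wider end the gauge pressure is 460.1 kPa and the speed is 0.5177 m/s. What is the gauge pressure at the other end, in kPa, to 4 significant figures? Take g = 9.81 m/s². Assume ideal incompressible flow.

By continuity, v₂ = v₁·A₁/A₂ = 0.5177·(342.1/29.94) = 5.915 m/s.
Bernoulli: P₁ + ½ρv₁² + ρg h₁ = P₂ + ½ρv₂² + ρg h₂, so P₂ = P₁ + ½ρ(v₁² − v₂²) − ρg(h₂ − h₁).
P₂ = 460100 + ½·1261·(0.5177² − 5.915²) − 1261·9.81·(−12.18) = 460100 + (-21890) − (-150700) = 588900 Pa.

588.9 kPa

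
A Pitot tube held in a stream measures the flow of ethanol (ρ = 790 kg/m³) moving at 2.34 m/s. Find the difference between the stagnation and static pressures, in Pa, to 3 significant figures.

The dynamic pressure equals the rise in static pressure at the stagnation point: ΔP = ½ρv².
ΔP = ½·790·2.34² = 2160 Pa.

ΔP = 2160 Pa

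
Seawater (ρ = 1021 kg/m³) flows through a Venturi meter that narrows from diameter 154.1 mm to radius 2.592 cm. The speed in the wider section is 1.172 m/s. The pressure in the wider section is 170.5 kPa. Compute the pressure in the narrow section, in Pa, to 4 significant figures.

116400 Pa

By continuity, v₂ = v₁·A₁/A₂ = 1.172·(186.5/21.11) = 10.36 m/s.
With no height change, Bernoulli's equation is P₁ + ½ρv₁² = P₂ + ½ρv₂².
P₂ = P₁ − ½ρ(v₂² − v₁²) = 170500 − ½·1021·(10.36² − 1.172²) = 170500 − 54050 = 116400 Pa.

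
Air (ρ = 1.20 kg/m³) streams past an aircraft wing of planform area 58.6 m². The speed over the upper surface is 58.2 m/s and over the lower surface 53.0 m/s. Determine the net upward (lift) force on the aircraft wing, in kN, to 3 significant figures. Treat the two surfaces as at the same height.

F = 20.3 kN

The faster flow above has the lower pressure; Bernoulli (same height) gives ΔP = ½ρ(v_up² − v_low²).
ΔP = ½·1.20·(58.2² − 53.0²) = 347 Pa.
Lift = ΔP · A = 347 × 58.6 = 20300 N.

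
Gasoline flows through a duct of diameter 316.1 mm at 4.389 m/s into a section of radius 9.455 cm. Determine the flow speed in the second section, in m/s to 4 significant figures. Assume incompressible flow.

Continuity gives A₁v₁ = A₂v₂, so v₂ = (784.8 cm²)/(280.8 cm²) × 4.389 m/s = 12.26 m/s.

v₂ ≈ 12.26 m/s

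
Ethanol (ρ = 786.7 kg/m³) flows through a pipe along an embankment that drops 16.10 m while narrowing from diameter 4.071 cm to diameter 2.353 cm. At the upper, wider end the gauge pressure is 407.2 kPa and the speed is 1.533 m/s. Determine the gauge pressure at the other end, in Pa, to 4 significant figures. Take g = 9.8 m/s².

P₂ ≈ 524000 Pa

Mass conservation (A₁v₁ = A₂v₂) gives v₂ = 1.533 × 13.02/4.348 = 4.589 m/s.
Bernoulli: P₁ + ½ρv₁² + ρg h₁ = P₂ + ½ρv₂² + ρg h₂, so P₂ = P₁ + ½ρ(v₁² − v₂²) − ρg(h₂ − h₁).
P₂ = 407200 + ½·786.7·(1.533² − 4.589²) − 786.7·9.8·(−16.10) = 407200 + (-7358) − (-124100) = 524000 Pa.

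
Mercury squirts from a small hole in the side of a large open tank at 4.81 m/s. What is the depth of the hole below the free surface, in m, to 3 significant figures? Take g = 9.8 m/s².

For a small hole in a large open tank, ½v² = gh, giving h = v²/(2g).
h = 4.81²/(2·9.8) = 23.1/19.60 = 1.18 m.

h ≈ 1.18 m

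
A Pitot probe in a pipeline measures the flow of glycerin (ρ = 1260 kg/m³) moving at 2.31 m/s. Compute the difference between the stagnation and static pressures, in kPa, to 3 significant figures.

The dynamic pressure equals the rise in static pressure at the stagnation point: ΔP = ½ρv².
ΔP = ½·1260·2.31² = 3360 Pa.

ΔP ≈ 3.36 kPa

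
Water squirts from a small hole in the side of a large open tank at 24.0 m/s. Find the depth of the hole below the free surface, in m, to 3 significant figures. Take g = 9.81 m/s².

29.4 m

Inverting v = √(2gh) gives h = v² / 2g.
h = 24.0²/(2·9.81) = 576/19.62 = 29.4 m.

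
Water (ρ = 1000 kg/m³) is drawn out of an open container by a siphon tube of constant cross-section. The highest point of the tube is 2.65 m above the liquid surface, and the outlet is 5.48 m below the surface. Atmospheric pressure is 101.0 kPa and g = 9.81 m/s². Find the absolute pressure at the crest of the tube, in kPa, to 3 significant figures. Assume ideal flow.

Bernoulli surface→outlet gives ½v² = g·h_out, so v = √(2·9.81·5.48) = 10.4 m/s.
Continuity keeps v the same throughout the tube; from surface to crest, P_atm + 0 = P_top + ½ρv² + ρg·h_top.
P_top = 101000 − ½·1000·10.4² − 1000·9.81·2.65 = 21200 Pa.

P_top ≈ 21.2 kPa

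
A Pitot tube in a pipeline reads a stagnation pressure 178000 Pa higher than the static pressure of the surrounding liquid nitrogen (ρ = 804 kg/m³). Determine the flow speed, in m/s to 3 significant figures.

The dynamic pressure equals the rise in static pressure at the stagnation point: ΔP = ½ρv².
v = √(2ΔP/ρ) = √(2·178000/804) = 21.0 m/s.

v = 21.0 m/s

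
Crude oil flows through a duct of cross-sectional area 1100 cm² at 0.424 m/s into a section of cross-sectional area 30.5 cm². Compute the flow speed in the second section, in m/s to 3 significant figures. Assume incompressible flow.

15.3 m/s

The volume flow rate is constant, so v₂ = (A₁/A₂)v₁ = (1100/30.5)·0.424 = 15.3 m/s.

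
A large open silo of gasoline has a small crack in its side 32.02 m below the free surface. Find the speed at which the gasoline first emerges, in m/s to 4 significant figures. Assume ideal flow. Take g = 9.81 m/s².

v ≈ 25.06 m/s

Bernoulli from surface to hole (P equal, v_surface ≈ 0): v = √(2gh) = √(2×9.81×32.02) = 25.06 m/s.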